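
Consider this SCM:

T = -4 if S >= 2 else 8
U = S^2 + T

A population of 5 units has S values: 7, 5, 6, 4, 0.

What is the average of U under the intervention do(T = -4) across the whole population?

21.2

Every unit gets T=-4 under the intervention. U values become 45, 21, 32, 12, -4; E[U|do(T=-4)] = 21.2.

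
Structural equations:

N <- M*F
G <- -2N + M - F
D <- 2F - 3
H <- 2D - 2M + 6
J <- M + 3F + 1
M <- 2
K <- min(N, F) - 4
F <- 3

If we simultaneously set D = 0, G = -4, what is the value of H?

2

Setting D = 0, G = -4 by intervention discards those variables' equations.
H = 2D - 2M + 6  [with D=0, M=2]  = 2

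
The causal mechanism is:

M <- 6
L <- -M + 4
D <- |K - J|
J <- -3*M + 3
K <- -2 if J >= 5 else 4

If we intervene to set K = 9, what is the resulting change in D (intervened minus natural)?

Intervening sets K = 9 and removes its equation (K <- -2 if J >= 5 else 4).
J = -3*M + 3  [with M=6]  = -15
D = |K - J|  [with K=9, J=-15]  = 24
Without intervention: J = -3*M + 3  [with M=6]  = -15; K = -2 if J >= 5 else 4  [with J=-15]  = 4; D = |K - J|  [with K=4, J=-15]  = 19.
Change = 24 − 19 = 5.

5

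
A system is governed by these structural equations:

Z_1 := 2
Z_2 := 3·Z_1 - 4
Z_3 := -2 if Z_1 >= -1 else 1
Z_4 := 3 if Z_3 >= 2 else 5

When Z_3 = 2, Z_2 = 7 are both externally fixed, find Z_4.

3

The joint intervention fixes Z_3 = 2, Z_2 = 7, removing each variable's own equation.
Z_4 = 3 if Z_3 >= 2 else 5  [with Z_3=2]  = 3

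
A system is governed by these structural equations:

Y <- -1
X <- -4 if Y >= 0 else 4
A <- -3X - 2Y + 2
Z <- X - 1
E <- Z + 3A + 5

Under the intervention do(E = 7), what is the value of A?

do(E=7) replaces the equation E <- Z + 3A + 5 with the constant E = 7.
A is not downstream of the intervention, so its value is determined by the original equations.
X = -4 if Y >= 0 else 4  [with Y=-1]  = 4
A = -3X - 2Y + 2  [with X=4, Y=-1]  = -8

-8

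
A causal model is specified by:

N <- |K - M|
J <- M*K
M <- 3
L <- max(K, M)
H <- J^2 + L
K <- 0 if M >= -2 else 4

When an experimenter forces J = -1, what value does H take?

Under do(J=-1), the mechanism J <- M*K is discarded; J is fixed at -1.
K = 0 if M >= -2 else 4  [with M=3]  = 0
L = max(K, M)  [with K=0, M=3]  = 3
H = J^2 + L  [with J=-1, L=3]  = 4

4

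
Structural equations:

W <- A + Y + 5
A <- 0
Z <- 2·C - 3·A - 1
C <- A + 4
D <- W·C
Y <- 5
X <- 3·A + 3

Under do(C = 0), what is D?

The intervention breaks the incoming arrows to C: C <- A + 4 no longer applies, and C = 0.
W = A + Y + 5  [with A=0, Y=5]  = 10
D = W·C  [with W=10, C=0]  = 0

0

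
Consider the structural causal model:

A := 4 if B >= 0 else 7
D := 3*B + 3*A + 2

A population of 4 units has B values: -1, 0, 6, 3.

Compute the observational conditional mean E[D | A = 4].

Observing A=4 restricts to units where A's equation naturally yields 4: B ∈ {0, 6, 3}. In that subpopulation D = 14, 32, 23, mean 23.

23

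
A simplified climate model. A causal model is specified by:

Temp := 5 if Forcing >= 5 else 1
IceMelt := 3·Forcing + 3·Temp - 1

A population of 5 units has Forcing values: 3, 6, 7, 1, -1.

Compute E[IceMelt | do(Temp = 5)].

The intervention sets Temp=5 in all 5 units regardless of Forcing. Recomputing IceMelt per unit gives 23, 32, 35, 17, 11; average 23.6.

23.6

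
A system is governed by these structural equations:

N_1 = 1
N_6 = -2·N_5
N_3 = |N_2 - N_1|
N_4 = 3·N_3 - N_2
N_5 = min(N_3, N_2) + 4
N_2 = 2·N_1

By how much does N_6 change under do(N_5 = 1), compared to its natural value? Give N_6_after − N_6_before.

8

The intervention breaks the incoming arrows to N_5: N_5 = min(N_3, N_2) + 4 no longer applies, and N_5 = 1.
N_6 = -2·N_5  [with N_5=1]  = -2
Without intervention: N_2 = 2·N_1  [with N_1=1]  = 2; N_3 = |N_2 - N_1|  [with N_2=2, N_1=1]  = 1; N_5 = min(N_3, N_2) + 4  [with N_3=1, N_2=2]  = 5; N_6 = -2·N_5  [with N_5=5]  = -10.
Change = -2 − (-10) = 8.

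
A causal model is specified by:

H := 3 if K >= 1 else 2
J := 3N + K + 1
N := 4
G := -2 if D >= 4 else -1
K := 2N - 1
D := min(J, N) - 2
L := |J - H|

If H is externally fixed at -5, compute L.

25

Under do(H=-5), the mechanism H := 3 if K >= 1 else 2 is discarded; H is fixed at -5.
K = 2N - 1  [with N=4]  = 7
J = 3N + K + 1  [with N=4, K=7]  = 20
L = |J - H|  [with J=20, H=-5]  = 25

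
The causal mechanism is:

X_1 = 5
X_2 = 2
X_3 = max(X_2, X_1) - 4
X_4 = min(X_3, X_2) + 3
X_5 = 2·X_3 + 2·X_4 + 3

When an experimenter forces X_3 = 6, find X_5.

25

do(X_3=6) replaces the equation X_3 = max(X_2, X_1) - 4 with the constant X_3 = 6.
X_4 = min(X_3, X_2) + 3  [with X_3=6, X_2=2]  = 5
X_5 = 2·X_3 + 2·X_4 + 3  [with X_3=6, X_4=5]  = 25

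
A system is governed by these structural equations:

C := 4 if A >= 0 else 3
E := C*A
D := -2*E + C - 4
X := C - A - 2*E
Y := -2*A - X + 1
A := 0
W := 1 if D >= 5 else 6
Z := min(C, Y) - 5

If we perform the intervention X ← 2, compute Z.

-6

do(X=2) replaces the equation X := C - A - 2*E with the constant X = 2.
C = 4 if A >= 0 else 3  [with A=0]  = 4
Y = -2*A - X + 1  [with A=0, X=2]  = -1
Z = min(C, Y) - 5  [with C=4, Y=-1]  = -6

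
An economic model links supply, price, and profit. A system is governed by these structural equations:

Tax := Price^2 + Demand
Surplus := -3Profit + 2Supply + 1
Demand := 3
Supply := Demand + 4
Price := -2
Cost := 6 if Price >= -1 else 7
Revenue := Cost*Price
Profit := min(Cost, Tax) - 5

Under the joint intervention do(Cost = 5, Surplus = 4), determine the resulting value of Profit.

0

Setting Cost = 5, Surplus = 4 by intervention discards those variables' equations.
Tax = Price^2 + Demand  [with Price=-2, Demand=3]  = 7
Profit = min(Cost, Tax) - 5  [with Cost=5, Tax=7]  = 0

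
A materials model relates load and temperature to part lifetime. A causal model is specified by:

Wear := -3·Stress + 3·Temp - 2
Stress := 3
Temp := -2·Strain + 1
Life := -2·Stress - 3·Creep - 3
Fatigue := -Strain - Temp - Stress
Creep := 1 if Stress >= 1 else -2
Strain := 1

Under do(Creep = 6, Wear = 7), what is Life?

-27

Under do(Creep = 6, Wear = 7), each intervened variable's structural equation is replaced by its fixed value.
Life = -2·Stress - 3·Creep - 3  [with Stress=3, Creep=6]  = -27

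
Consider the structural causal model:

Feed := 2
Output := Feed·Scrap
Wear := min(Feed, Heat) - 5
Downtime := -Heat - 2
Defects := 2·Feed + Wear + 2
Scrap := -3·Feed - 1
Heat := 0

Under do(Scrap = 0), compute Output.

0

The intervention breaks the incoming arrows to Scrap: Scrap := -3·Feed - 1 no longer applies, and Scrap = 0.
Output = Feed·Scrap  [with Feed=2, Scrap=0]  = 0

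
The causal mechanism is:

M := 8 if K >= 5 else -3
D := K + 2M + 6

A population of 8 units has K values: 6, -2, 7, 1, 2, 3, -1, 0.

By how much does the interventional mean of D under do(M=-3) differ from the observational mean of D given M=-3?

do(M=-3) breaks M's dependence on K. With M=-3 fixed, D across the units is 6, -2, 7, 1, 2, 3, -1, 0, mean 2.
Conditioning on M=-3 selects the 6 unit(s) with K ∈ {-2, 1, 2, 3, -1, 0}. Their D values: -2, 1, 2, 3, -1, 0. Mean = 0.5.
Difference = 2 − 0.5 = 1.5.

1.5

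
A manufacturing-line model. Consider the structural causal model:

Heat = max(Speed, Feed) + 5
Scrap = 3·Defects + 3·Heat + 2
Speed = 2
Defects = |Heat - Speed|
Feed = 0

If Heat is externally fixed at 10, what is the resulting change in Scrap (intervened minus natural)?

18

do(Heat=10) replaces the equation Heat = max(Speed, Feed) + 5 with the constant Heat = 10.
Defects = |Heat - Speed|  [with Heat=10, Speed=2]  = 8
Scrap = 3·Defects + 3·Heat + 2  [with Defects=8, Heat=10]  = 56
Without intervention: Heat = max(Speed, Feed) + 5  [with Speed=2, Feed=0]  = 7; Defects = |Heat - Speed|  [with Heat=7, Speed=2]  = 5; Scrap = 3·Defects + 3·Heat + 2  [with Defects=5, Heat=7]  = 38.
Change = 56 − 38 = 18.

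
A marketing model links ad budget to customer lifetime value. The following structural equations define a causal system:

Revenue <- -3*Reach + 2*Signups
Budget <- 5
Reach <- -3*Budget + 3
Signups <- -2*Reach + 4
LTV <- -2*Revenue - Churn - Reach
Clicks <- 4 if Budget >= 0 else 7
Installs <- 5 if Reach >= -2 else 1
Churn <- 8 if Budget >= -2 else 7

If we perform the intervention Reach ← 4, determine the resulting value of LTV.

28

do(Reach=4) replaces the equation Reach <- -3*Budget + 3 with the constant Reach = 4.
Signups = -2*Reach + 4  [with Reach=4]  = -4
Churn = 8 if Budget >= -2 else 7  [with Budget=5]  = 8
Revenue = -3*Reach + 2*Signups  [with Reach=4, Signups=-4]  = -20
LTV = -2*Revenue - Churn - Reach  [with Revenue=-20, Churn=8, Reach=4]  = 28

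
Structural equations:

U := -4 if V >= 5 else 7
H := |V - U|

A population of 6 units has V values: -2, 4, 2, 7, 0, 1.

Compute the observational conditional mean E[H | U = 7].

6

E[H|U=7] averages over only the 5 units with U=7 (V = -2, 4, 2, 0, 1): H = 9, 3, 5, 7, 6, mean 6.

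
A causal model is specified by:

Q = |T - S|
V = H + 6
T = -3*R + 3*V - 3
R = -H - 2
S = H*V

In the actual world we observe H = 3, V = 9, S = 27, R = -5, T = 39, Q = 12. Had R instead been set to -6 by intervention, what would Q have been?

Under do(R=-6), the mechanism R = -H - 2 is discarded; R is fixed at -6.
V = H + 6  [with H=3]  = 9
S = H*V  [with H=3, V=9]  = 27
T = -3*R + 3*V - 3  [with R=-6, V=9]  = 42
Q = |T - S|  [with T=42, S=27]  = 15

15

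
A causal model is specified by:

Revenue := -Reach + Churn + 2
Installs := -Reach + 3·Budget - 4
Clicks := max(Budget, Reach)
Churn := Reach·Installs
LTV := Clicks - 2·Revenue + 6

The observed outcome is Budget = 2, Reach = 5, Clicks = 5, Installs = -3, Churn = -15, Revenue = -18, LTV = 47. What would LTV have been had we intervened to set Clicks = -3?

39

The intervention breaks the incoming arrows to Clicks: Clicks := max(Budget, Reach) no longer applies, and Clicks = -3.
Installs = -Reach + 3·Budget - 4  [with Reach=5, Budget=2]  = -3
Churn = Reach·Installs  [with Reach=5, Installs=-3]  = -15
Revenue = -Reach + Churn + 2  [with Reach=5, Churn=-15]  = -18
LTV = Clicks - 2·Revenue + 6  [with Clicks=-3, Revenue=-18]  = 39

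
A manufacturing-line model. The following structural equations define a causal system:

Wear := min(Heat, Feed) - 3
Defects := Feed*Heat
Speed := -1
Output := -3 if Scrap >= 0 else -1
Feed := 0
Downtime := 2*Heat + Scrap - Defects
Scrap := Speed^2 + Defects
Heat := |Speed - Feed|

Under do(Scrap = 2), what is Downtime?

4

Intervening sets Scrap = 2 and removes its equation (Scrap := Speed^2 + Defects).
Heat = |Speed - Feed|  [with Speed=-1, Feed=0]  = 1
Defects = Feed*Heat  [with Feed=0, Heat=1]  = 0
Downtime = 2*Heat + Scrap - Defects  [with Heat=1, Scrap=2, Defects=0]  = 4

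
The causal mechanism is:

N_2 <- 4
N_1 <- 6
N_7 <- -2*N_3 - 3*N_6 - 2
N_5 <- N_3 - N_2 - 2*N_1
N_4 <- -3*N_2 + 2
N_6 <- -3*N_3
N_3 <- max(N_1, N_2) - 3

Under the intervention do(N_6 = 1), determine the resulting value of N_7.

-11

Intervening sets N_6 = 1 and removes its equation (N_6 <- -3*N_3).
N_3 = max(N_1, N_2) - 3  [with N_1=6, N_2=4]  = 3
N_7 = -2*N_3 - 3*N_6 - 2  [with N_3=3, N_6=1]  = -11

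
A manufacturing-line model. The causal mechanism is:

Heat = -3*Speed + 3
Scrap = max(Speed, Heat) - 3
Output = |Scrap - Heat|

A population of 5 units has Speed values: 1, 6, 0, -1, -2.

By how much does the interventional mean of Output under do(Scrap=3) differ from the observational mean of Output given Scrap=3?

-4.5

Under do(Scrap=3), Scrap's equation is replaced by Scrap=3 for every unit. Per-unit Output: 3, 18, 0, 3, 6. Mean = 6.
Conditioning on Scrap=3 selects the 2 unit(s) with Speed ∈ {6, -1}. Their Output values: 18, 3. Mean = 10.5.
Difference = 6 − 10.5 = -4.5.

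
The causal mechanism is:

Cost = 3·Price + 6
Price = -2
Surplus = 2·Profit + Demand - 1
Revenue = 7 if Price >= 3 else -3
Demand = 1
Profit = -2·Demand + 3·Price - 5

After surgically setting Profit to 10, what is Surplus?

20

The intervention breaks the incoming arrows to Profit: Profit = -2·Demand + 3·Price - 5 no longer applies, and Profit = 10.
Surplus = 2·Profit + Demand - 1  [with Profit=10, Demand=1]  = 20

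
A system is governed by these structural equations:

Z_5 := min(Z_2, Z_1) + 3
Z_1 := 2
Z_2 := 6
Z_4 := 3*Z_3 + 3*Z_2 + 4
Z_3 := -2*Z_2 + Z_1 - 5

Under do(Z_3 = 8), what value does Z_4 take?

46

The intervention breaks the incoming arrows to Z_3: Z_3 := -2*Z_2 + Z_1 - 5 no longer applies, and Z_3 = 8.
Z_4 = 3*Z_3 + 3*Z_2 + 4  [with Z_3=8, Z_2=6]  = 46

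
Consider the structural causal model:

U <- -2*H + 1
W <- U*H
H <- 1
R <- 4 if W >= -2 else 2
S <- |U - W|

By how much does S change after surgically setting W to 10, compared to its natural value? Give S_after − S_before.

The intervention breaks the incoming arrows to W: W <- U*H no longer applies, and W = 10.
U = -2*H + 1  [with H=1]  = -1
S = |U - W|  [with U=-1, W=10]  = 11
Without intervention: U = -2*H + 1  [with H=1]  = -1; W = U*H  [with U=-1, H=1]  = -1; S = |U - W|  [with U=-1, W=-1]  = 0.
Change = 11 − 0 = 11.

11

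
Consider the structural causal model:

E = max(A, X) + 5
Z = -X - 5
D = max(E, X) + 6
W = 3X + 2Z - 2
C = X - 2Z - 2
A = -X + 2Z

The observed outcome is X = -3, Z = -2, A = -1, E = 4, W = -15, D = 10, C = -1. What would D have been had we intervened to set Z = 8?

30

Under do(Z=8), the mechanism Z = -X - 5 is discarded; Z is fixed at 8.
A = -X + 2Z  [with X=-3, Z=8]  = 19
E = max(A, X) + 5  [with A=19, X=-3]  = 24
D = max(E, X) + 6  [with E=24, X=-3]  = 30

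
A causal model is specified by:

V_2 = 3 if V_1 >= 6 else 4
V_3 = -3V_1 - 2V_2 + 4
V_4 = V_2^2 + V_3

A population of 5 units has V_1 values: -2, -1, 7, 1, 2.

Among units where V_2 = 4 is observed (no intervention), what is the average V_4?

Observing V_2=4 restricts to units where V_2's equation naturally yields 4: V_1 ∈ {-2, -1, 1, 2}. In that subpopulation V_4 = 18, 15, 9, 6, mean 12.

12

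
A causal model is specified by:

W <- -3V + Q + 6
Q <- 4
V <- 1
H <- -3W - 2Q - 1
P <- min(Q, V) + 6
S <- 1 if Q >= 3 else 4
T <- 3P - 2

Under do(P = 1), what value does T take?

The intervention breaks the incoming arrows to P: P <- min(Q, V) + 6 no longer applies, and P = 1.
T = 3P - 2  [with P=1]  = 1

1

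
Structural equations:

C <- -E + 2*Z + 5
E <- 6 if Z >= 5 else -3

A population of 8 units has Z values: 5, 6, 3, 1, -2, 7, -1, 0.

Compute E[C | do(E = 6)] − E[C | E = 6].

The intervention sets E=6 in all 8 units regardless of Z. Recomputing C per unit gives 9, 11, 5, 1, -5, 13, -3, -1; average 3.75.
Conditioning on E=6 selects the 3 unit(s) with Z ∈ {5, 6, 7}. Their C values: 9, 11, 13. Mean = 11.
Difference = 3.75 − 11 = -7.25.

-7.25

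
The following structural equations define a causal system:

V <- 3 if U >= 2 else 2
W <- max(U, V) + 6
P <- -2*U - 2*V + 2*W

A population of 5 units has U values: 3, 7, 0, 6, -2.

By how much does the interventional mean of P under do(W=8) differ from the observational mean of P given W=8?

-8.8

The intervention sets W=8 in all 5 units regardless of U. Recomputing P per unit gives 4, -4, 12, -2, 16; average 5.2.
E[P|W=8] averages over only the 2 units with W=8 (U = 0, -2): P = 12, 16, mean 14.
Difference = 5.2 − 14 = -8.8.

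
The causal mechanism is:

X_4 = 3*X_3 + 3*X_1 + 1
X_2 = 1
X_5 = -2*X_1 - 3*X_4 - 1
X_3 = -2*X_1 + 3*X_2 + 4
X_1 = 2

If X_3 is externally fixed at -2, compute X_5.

do(X_3=-2) replaces the equation X_3 = -2*X_1 + 3*X_2 + 4 with the constant X_3 = -2.
X_4 = 3*X_3 + 3*X_1 + 1  [with X_3=-2, X_1=2]  = 1
X_5 = -2*X_1 - 3*X_4 - 1  [with X_1=2, X_4=1]  = -8

-8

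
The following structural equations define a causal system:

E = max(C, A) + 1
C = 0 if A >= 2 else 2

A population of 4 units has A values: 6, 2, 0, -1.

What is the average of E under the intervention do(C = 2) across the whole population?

do(C=2) breaks C's dependence on A. With C=2 fixed, E across the units is 7, 3, 3, 3, mean 4.

4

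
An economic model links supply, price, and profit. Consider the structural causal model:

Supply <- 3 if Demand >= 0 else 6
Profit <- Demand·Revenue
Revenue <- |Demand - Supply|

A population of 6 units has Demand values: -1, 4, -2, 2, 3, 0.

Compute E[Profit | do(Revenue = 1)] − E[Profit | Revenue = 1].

-2

The intervention sets Revenue=1 in all 6 units regardless of Demand. Recomputing Profit per unit gives -1, 4, -2, 2, 3, 0; average 1.
Observing Revenue=1 restricts to units where Revenue's equation naturally yields 1: Demand ∈ {4, 2}. In that subpopulation Profit = 4, 2, mean 3.
Difference = 1 − 3 = -2.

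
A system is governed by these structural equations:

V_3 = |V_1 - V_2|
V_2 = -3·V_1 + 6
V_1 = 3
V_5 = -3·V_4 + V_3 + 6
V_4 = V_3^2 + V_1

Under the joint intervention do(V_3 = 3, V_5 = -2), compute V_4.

The joint intervention fixes V_3 = 3, V_5 = -2, removing each variable's own equation.
V_4 = V_3^2 + V_1  [with V_3=3, V_1=3]  = 12

12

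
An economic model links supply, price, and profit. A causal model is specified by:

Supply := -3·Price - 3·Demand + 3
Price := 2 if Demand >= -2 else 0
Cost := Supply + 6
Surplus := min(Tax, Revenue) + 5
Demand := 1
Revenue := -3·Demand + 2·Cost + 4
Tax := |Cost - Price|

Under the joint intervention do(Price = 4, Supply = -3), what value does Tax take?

1

Under do(Price = 4, Supply = -3), each intervened variable's structural equation is replaced by its fixed value.
Cost = Supply + 6  [with Supply=-3]  = 3
Tax = |Cost - Price|  [with Cost=3, Price=4]  = 1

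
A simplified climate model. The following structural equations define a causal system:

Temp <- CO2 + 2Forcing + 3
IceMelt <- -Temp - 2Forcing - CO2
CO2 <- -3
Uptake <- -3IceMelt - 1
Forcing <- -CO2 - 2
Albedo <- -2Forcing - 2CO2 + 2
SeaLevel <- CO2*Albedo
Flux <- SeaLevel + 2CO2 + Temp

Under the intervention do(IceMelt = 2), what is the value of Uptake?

-7

do(IceMelt=2) replaces the equation IceMelt <- -Temp - 2Forcing - CO2 with the constant IceMelt = 2.
Uptake = -3IceMelt - 1  [with IceMelt=2]  = -7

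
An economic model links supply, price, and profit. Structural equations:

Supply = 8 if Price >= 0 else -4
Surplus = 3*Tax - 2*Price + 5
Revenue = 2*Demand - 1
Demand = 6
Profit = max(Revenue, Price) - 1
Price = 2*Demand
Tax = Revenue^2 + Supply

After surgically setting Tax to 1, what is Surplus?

Under do(Tax=1), the mechanism Tax = Revenue^2 + Supply is discarded; Tax is fixed at 1.
Price = 2*Demand  [with Demand=6]  = 12
Surplus = 3*Tax - 2*Price + 5  [with Tax=1, Price=12]  = -16

-16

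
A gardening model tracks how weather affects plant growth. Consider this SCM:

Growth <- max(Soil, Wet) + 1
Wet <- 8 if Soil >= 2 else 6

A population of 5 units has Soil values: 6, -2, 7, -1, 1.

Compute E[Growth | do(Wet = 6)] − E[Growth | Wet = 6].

Under do(Wet=6), Wet's equation is replaced by Wet=6 for every unit. Per-unit Growth: 7, 7, 8, 7, 7. Mean = 7.2.
E[Growth|Wet=6] averages over only the 3 units with Wet=6 (Soil = -2, -1, 1): Growth = 7, 7, 7, mean 7.
Difference = 7.2 − 7 = 0.2.

0.2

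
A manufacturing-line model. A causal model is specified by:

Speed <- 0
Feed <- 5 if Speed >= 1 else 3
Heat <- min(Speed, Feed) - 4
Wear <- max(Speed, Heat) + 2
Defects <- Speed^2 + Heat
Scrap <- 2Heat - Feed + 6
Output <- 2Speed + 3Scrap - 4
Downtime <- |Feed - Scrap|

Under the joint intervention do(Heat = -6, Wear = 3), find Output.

Under do(Heat = -6, Wear = 3), each intervened variable's structural equation is replaced by its fixed value.
Feed = 5 if Speed >= 1 else 3  [with Speed=0]  = 3
Scrap = 2Heat - Feed + 6  [with Heat=-6, Feed=3]  = -9
Output = 2Speed + 3Scrap - 4  [with Speed=0, Scrap=-9]  = -31

-31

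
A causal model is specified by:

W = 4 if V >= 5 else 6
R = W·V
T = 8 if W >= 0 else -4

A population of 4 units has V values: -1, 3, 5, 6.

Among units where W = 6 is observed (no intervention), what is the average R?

6

E[R|W=6] averages over only the 2 units with W=6 (V = -1, 3): R = -6, 18, mean 6.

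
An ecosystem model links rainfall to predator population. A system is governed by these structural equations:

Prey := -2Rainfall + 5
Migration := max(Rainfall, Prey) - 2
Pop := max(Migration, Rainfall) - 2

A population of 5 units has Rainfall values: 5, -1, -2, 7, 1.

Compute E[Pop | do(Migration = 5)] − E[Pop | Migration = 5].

do(Migration=5) breaks Migration's dependence on Rainfall. With Migration=5 fixed, Pop across the units is 3, 3, 3, 5, 3, mean 3.4.
Observing Migration=5 restricts to units where Migration's equation naturally yields 5: Rainfall ∈ {-1, 7}. In that subpopulation Pop = 3, 5, mean 4.
Difference = 3.4 − 4 = -0.6.

-0.6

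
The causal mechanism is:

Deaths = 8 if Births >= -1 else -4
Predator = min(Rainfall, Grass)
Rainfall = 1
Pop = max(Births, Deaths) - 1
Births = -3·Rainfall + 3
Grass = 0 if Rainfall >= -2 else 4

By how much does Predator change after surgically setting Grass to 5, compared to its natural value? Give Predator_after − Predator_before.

1

The intervention breaks the incoming arrows to Grass: Grass = 0 if Rainfall >= -2 else 4 no longer applies, and Grass = 5.
Predator = min(Rainfall, Grass)  [with Rainfall=1, Grass=5]  = 1
Without intervention: Grass = 0 if Rainfall >= -2 else 4  [with Rainfall=1]  = 0; Predator = min(Rainfall, Grass)  [with Rainfall=1, Grass=0]  = 0.
Change = 1 − 0 = 1.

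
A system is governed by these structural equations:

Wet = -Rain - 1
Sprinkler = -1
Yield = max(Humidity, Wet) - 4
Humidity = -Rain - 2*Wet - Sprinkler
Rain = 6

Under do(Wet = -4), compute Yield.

-1

do(Wet=-4) replaces the equation Wet = -Rain - 1 with the constant Wet = -4.
Humidity = -Rain - 2*Wet - Sprinkler  [with Rain=6, Wet=-4, Sprinkler=-1]  = 3
Yield = max(Humidity, Wet) - 4  [with Humidity=3, Wet=-4]  = -1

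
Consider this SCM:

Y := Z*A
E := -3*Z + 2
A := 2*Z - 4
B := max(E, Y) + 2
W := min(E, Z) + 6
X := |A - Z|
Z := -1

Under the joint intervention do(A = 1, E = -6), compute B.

Setting A = 1, E = -6 by intervention discards those variables' equations.
Y = Z*A  [with Z=-1, A=1]  = -1
B = max(E, Y) + 2  [with E=-6, Y=-1]  = 1

1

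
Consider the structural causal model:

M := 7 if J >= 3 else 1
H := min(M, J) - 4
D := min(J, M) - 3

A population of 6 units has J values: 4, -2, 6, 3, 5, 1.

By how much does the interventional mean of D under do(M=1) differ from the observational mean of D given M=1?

Under do(M=1), M's equation is replaced by M=1 for every unit. Per-unit D: -2, -5, -2, -2, -2, -2. Mean = -2.5.
E[D|M=1] averages over only the 2 units with M=1 (J = -2, 1): D = -5, -2, mean -3.5.
Difference = -2.5 − (-3.5) = 1.

1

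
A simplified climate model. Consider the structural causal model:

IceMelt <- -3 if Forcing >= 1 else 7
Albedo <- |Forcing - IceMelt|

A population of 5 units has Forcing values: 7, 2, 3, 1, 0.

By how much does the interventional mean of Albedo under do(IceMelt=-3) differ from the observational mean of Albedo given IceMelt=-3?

Under do(IceMelt=-3), IceMelt's equation is replaced by IceMelt=-3 for every unit. Per-unit Albedo: 10, 5, 6, 4, 3. Mean = 5.6.
Observing IceMelt=-3 restricts to units where IceMelt's equation naturally yields -3: Forcing ∈ {7, 2, 3, 1}. In that subpopulation Albedo = 10, 5, 6, 4, mean 6.25.
Difference = 5.6 − 6.25 = -0.65.

-0.65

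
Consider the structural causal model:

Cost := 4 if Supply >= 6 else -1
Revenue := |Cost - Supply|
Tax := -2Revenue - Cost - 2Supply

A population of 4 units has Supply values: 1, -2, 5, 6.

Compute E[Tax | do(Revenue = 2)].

-9.25

Every unit gets Revenue=2 under the intervention. Tax values become -5, 1, -13, -20; E[Tax|do(Revenue=2)] = -9.25.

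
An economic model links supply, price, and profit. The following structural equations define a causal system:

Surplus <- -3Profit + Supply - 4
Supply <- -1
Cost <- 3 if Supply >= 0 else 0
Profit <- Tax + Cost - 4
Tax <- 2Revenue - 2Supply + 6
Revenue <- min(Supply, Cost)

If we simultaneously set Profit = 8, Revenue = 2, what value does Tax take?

12

Under do(Profit = 8, Revenue = 2), each intervened variable's structural equation is replaced by its fixed value.
Tax = 2Revenue - 2Supply + 6  [with Revenue=2, Supply=-1]  = 12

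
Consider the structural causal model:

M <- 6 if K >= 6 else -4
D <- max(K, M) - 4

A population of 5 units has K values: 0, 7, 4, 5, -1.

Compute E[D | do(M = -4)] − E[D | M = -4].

Under do(M=-4), M's equation is replaced by M=-4 for every unit. Per-unit D: -4, 3, 0, 1, -5. Mean = -1.
Conditioning on M=-4 selects the 4 unit(s) with K ∈ {0, 4, 5, -1}. Their D values: -4, 0, 1, -5. Mean = -2.
Difference = -1 − (-2) = 1.

1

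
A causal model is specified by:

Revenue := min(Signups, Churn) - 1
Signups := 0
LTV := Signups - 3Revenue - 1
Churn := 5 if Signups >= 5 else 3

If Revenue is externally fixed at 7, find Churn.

Under do(Revenue=7), the mechanism Revenue := min(Signups, Churn) - 1 is discarded; Revenue is fixed at 7.
Since Churn is not a descendant of the intervened variable, it is unaffected.
Churn = 5 if Signups >= 5 else 3  [with Signups=0]  = 3

3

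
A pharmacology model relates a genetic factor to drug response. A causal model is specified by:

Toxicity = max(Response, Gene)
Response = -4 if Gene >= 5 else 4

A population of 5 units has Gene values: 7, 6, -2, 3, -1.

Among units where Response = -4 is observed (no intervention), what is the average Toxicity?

6.5

E[Toxicity|Response=-4] averages over only the 2 units with Response=-4 (Gene = 7, 6): Toxicity = 7, 6, mean 6.5.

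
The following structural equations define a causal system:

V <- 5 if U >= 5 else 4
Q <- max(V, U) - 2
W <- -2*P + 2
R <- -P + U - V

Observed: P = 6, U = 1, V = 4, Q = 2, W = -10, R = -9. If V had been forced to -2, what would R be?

-3

The intervention breaks the incoming arrows to V: V <- 5 if U >= 5 else 4 no longer applies, and V = -2.
R = -P + U - V  [with P=6, U=1, V=-2]  = -3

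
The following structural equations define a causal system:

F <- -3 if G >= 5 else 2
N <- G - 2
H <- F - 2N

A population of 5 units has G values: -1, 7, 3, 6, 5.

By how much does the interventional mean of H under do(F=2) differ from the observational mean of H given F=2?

-6

Every unit gets F=2 under the intervention. H values become 8, -8, 0, -6, -4; E[H|do(F=2)] = -2.
E[H|F=2] averages over only the 2 units with F=2 (G = -1, 3): H = 8, 0, mean 4.
Difference = -2 − 4 = -6.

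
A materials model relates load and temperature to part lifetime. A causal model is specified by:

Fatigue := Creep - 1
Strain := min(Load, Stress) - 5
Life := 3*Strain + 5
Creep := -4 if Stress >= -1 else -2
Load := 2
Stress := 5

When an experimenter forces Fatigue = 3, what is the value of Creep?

The intervention breaks the incoming arrows to Fatigue: Fatigue := Creep - 1 no longer applies, and Fatigue = 3.
Since Creep is not a descendant of the intervened variable, it is unaffected.
Creep = -4 if Stress >= -1 else -2  [with Stress=5]  = -4

-4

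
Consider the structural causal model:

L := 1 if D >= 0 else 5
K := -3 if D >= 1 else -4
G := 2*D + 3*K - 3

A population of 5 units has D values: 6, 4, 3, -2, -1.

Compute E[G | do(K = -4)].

-11

Under do(K=-4), K's equation is replaced by K=-4 for every unit. Per-unit G: -3, -7, -9, -19, -17. Mean = -11.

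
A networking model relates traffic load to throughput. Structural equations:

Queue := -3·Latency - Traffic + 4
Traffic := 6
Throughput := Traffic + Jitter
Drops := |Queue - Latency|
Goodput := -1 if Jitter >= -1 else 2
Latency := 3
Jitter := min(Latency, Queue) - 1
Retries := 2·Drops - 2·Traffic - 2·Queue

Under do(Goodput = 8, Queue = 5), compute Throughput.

8

Under do(Goodput = 8, Queue = 5), each intervened variable's structural equation is replaced by its fixed value.
Jitter = min(Latency, Queue) - 1  [with Latency=3, Queue=5]  = 2
Throughput = Traffic + Jitter  [with Traffic=6, Jitter=2]  = 8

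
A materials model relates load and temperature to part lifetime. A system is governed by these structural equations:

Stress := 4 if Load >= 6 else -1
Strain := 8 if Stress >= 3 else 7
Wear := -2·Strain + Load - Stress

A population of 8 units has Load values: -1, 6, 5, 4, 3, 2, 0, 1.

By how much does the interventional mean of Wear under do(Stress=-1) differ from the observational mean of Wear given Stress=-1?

do(Stress=-1) breaks Stress's dependence on Load. With Stress=-1 fixed, Wear across the units is -14, -7, -8, -9, -10, -11, -13, -12, mean -10.5.
Observing Stress=-1 restricts to units where Stress's equation naturally yields -1: Load ∈ {-1, 5, 4, 3, 2, 0, 1}. In that subpopulation Wear = -14, -8, -9, -10, -11, -13, -12, mean -11.
Difference = -10.5 − (-11) = 0.5.

0.5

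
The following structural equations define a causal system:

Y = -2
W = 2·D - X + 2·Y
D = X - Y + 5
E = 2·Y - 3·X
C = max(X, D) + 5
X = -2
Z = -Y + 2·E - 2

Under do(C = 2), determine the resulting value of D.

5

do(C=2) replaces the equation C = max(X, D) + 5 with the constant C = 2.
No directed path runs from C to D, so D keeps its natural value.
D = X - Y + 5  [with X=-2, Y=-2]  = 5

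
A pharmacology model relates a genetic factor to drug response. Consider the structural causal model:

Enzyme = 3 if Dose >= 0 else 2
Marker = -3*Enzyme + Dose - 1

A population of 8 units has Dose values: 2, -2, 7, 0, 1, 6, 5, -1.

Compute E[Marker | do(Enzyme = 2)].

do(Enzyme=2) breaks Enzyme's dependence on Dose. With Enzyme=2 fixed, Marker across the units is -5, -9, 0, -7, -6, -1, -2, -8, mean -4.75.

-4.75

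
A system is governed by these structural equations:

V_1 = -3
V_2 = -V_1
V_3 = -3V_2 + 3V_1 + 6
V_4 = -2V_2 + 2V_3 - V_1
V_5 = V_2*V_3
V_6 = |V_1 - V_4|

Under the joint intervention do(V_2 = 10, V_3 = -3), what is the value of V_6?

20

Under do(V_2 = 10, V_3 = -3), each intervened variable's structural equation is replaced by its fixed value.
V_4 = -2V_2 + 2V_3 - V_1  [with V_2=10, V_3=-3, V_1=-3]  = -23
V_6 = |V_1 - V_4|  [with V_1=-3, V_4=-23]  = 20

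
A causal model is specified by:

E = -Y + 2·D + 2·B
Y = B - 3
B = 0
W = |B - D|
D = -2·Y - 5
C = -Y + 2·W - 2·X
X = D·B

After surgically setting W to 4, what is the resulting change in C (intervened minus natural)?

Intervening sets W = 4 and removes its equation (W = |B - D|).
Y = B - 3  [with B=0]  = -3
D = -2·Y - 5  [with Y=-3]  = 1
X = D·B  [with D=1, B=0]  = 0
C = -Y + 2·W - 2·X  [with Y=-3, W=4, X=0]  = 11
Without intervention: Y = B - 3  [with B=0]  = -3; D = -2·Y - 5  [with Y=-3]  = 1; X = D·B  [with D=1, B=0]  = 0; W = |B - D|  [with B=0, D=1]  = 1; C = -Y + 2·W - 2·X  [with Y=-3, W=1, X=0]  = 5.
Change = 11 − 5 = 6.

6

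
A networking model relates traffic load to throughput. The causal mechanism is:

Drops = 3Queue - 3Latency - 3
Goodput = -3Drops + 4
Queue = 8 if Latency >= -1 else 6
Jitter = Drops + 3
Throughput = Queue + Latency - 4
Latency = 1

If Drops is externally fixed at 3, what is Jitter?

The intervention breaks the incoming arrows to Drops: Drops = 3Queue - 3Latency - 3 no longer applies, and Drops = 3.
Jitter = Drops + 3  [with Drops=3]  = 6

6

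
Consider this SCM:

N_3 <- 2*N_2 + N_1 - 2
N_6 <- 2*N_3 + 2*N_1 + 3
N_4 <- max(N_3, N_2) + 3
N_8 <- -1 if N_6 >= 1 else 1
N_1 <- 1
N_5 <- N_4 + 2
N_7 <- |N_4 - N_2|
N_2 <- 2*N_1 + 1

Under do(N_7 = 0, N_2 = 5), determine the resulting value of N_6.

23

Under do(N_7 = 0, N_2 = 5), each intervened variable's structural equation is replaced by its fixed value.
N_3 = 2*N_2 + N_1 - 2  [with N_2=5, N_1=1]  = 9
N_6 = 2*N_3 + 2*N_1 + 3  [with N_3=9, N_1=1]  = 23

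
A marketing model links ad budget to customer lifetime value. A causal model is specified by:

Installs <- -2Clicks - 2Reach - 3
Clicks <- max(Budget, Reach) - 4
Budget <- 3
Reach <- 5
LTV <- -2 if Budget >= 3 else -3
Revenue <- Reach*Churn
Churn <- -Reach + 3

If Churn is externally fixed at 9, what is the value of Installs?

-15

The intervention breaks the incoming arrows to Churn: Churn <- -Reach + 3 no longer applies, and Churn = 9.
Since Installs is not a descendant of the intervened variable, it is unaffected.
Clicks = max(Budget, Reach) - 4  [with Budget=3, Reach=5]  = 1
Installs = -2Clicks - 2Reach - 3  [with Clicks=1, Reach=5]  = -15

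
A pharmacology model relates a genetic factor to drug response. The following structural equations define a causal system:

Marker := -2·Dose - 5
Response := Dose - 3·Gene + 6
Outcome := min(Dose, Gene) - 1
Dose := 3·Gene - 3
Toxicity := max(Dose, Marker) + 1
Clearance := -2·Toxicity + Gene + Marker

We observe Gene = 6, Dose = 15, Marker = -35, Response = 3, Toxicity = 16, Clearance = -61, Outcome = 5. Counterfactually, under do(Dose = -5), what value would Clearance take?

Under do(Dose=-5), the mechanism Dose := 3·Gene - 3 is discarded; Dose is fixed at -5.
Marker = -2·Dose - 5  [with Dose=-5]  = 5
Toxicity = max(Dose, Marker) + 1  [with Dose=-5, Marker=5]  = 6
Clearance = -2·Toxicity + Gene + Marker  [with Toxicity=6, Gene=6, Marker=5]  = -1

-1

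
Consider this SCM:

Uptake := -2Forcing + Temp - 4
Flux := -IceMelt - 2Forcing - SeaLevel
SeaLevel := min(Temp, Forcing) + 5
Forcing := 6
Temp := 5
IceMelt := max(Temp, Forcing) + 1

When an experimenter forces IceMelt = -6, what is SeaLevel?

The intervention breaks the incoming arrows to IceMelt: IceMelt := max(Temp, Forcing) + 1 no longer applies, and IceMelt = -6.
SeaLevel is not downstream of the intervention, so its value is determined by the original equations.
SeaLevel = min(Temp, Forcing) + 5  [with Temp=5, Forcing=6]  = 10

10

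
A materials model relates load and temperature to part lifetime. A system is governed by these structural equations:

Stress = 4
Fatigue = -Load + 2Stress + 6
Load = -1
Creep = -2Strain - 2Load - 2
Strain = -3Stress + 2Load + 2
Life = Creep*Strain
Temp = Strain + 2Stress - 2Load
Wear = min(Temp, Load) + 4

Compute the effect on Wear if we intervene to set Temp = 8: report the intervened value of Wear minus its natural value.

Under do(Temp=8), the mechanism Temp = Strain + 2Stress - 2Load is discarded; Temp is fixed at 8.
Wear = min(Temp, Load) + 4  [with Temp=8, Load=-1]  = 3
Without intervention: Strain = -3Stress + 2Load + 2  [with Stress=4, Load=-1]  = -12; Temp = Strain + 2Stress - 2Load  [with Strain=-12, Stress=4, Load=-1]  = -2; Wear = min(Temp, Load) + 4  [with Temp=-2, Load=-1]  = 2.
Change = 3 − 2 = 1.

1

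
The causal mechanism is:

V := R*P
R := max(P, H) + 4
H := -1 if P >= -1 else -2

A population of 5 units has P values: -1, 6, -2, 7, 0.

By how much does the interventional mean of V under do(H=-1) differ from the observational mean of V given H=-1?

-7.9

Under do(H=-1), H's equation is replaced by H=-1 for every unit. Per-unit V: -3, 60, -6, 77, 0. Mean = 25.6.
Conditioning on H=-1 selects the 4 unit(s) with P ∈ {-1, 6, 7, 0}. Their V values: -3, 60, 77, 0. Mean = 33.5.
Difference = 25.6 − 33.5 = -7.9.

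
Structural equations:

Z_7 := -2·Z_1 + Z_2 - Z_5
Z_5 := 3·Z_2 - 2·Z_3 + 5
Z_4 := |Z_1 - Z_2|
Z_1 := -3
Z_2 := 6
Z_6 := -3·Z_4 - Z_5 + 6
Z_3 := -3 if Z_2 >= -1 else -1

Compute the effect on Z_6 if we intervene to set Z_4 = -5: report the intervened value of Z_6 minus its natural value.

Under do(Z_4=-5), the mechanism Z_4 := |Z_1 - Z_2| is discarded; Z_4 is fixed at -5.
Z_3 = -3 if Z_2 >= -1 else -1  [with Z_2=6]  = -3
Z_5 = 3·Z_2 - 2·Z_3 + 5  [with Z_2=6, Z_3=-3]  = 29
Z_6 = -3·Z_4 - Z_5 + 6  [with Z_4=-5, Z_5=29]  = -8
Without intervention: Z_3 = -3 if Z_2 >= -1 else -1  [with Z_2=6]  = -3; Z_4 = |Z_1 - Z_2|  [with Z_1=-3, Z_2=6]  = 9; Z_5 = 3·Z_2 - 2·Z_3 + 5  [with Z_2=6, Z_3=-3]  = 29; Z_6 = -3·Z_4 - Z_5 + 6  [with Z_4=9, Z_5=29]  = -50.
Change = -8 − (-50) = 42.

42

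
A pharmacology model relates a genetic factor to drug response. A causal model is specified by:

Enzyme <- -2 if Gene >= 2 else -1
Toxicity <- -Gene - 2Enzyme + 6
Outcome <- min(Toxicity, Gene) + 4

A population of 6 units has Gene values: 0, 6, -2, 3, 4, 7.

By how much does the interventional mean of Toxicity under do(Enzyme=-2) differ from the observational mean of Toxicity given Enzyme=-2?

2

Every unit gets Enzyme=-2 under the intervention. Toxicity values become 10, 4, 12, 7, 6, 3; E[Toxicity|do(Enzyme=-2)] = 7.
Observing Enzyme=-2 restricts to units where Enzyme's equation naturally yields -2: Gene ∈ {6, 3, 4, 7}. In that subpopulation Toxicity = 4, 7, 6, 3, mean 5.
Difference = 7 − 5 = 2.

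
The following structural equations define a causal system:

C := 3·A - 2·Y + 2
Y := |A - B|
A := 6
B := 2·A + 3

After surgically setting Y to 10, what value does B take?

Under do(Y=10), the mechanism Y := |A - B| is discarded; Y is fixed at 10.
Since B is not a descendant of the intervened variable, it is unaffected.
B = 2·A + 3  [with A=6]  = 15

15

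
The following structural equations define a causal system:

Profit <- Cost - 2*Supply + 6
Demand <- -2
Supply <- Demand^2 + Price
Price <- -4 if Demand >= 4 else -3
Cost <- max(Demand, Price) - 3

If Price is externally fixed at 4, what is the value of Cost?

1

Under do(Price=4), the mechanism Price <- -4 if Demand >= 4 else -3 is discarded; Price is fixed at 4.
Cost = max(Demand, Price) - 3  [with Demand=-2, Price=4]  = 1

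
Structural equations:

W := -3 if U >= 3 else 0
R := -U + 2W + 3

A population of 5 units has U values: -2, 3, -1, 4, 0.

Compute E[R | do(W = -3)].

-3.8

Every unit gets W=-3 under the intervention. R values become -1, -6, -2, -7, -3; E[R|do(W=-3)] = -3.8.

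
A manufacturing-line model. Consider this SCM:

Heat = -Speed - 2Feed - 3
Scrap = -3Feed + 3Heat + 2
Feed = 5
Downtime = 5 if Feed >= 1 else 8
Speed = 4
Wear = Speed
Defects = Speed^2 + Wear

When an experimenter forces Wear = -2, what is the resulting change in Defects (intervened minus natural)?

Intervening sets Wear = -2 and removes its equation (Wear = Speed).
Defects = Speed^2 + Wear  [with Speed=4, Wear=-2]  = 14
Without intervention: Wear = Speed  [with Speed=4]  = 4; Defects = Speed^2 + Wear  [with Speed=4, Wear=4]  = 20.
Change = 14 − 20 = -6.

-6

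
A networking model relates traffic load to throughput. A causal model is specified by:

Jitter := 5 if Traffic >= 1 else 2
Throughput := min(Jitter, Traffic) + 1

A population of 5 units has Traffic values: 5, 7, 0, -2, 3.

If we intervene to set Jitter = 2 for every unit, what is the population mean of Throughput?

1.8

Every unit gets Jitter=2 under the intervention. Throughput values become 3, 3, 1, -1, 3; E[Throughput|do(Jitter=2)] = 1.8.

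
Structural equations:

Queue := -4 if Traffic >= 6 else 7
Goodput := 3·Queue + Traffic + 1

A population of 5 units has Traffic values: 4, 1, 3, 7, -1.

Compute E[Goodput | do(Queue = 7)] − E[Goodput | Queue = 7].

1.05

Under do(Queue=7), Queue's equation is replaced by Queue=7 for every unit. Per-unit Goodput: 26, 23, 25, 29, 21. Mean = 24.8.
Conditioning on Queue=7 selects the 4 unit(s) with Traffic ∈ {4, 1, 3, -1}. Their Goodput values: 26, 23, 25, 21. Mean = 23.75.
Difference = 24.8 − 23.75 = 1.05.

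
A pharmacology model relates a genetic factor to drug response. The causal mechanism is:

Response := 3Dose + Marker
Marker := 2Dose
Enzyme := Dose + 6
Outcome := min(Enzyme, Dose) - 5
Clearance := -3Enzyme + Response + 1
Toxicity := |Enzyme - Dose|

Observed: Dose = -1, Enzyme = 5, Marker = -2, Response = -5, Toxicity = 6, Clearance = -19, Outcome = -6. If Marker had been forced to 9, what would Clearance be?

The intervention breaks the incoming arrows to Marker: Marker := 2Dose no longer applies, and Marker = 9.
Enzyme = Dose + 6  [with Dose=-1]  = 5
Response = 3Dose + Marker  [with Dose=-1, Marker=9]  = 6
Clearance = -3Enzyme + Response + 1  [with Enzyme=5, Response=6]  = -8

-8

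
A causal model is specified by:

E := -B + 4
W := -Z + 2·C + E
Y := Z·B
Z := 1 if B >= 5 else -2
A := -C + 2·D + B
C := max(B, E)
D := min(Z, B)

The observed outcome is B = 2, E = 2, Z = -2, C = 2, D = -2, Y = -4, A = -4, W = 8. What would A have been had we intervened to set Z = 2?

The intervention breaks the incoming arrows to Z: Z := 1 if B >= 5 else -2 no longer applies, and Z = 2.
E = -B + 4  [with B=2]  = 2
C = max(B, E)  [with B=2, E=2]  = 2
D = min(Z, B)  [with Z=2, B=2]  = 2
A = -C + 2·D + B  [with C=2, D=2, B=2]  = 4

4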